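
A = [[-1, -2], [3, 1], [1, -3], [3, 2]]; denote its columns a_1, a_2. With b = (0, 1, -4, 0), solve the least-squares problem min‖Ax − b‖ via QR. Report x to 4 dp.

a_1 = (-1, 3, 1, 3); ‖a_1‖ = 4.4721, so q_1 = (-0.2236, 0.6708, 0.2236, 0.6708).
q_1·a_2 = (-0.2236)·(-2) + 0.6708·1 + 0.2236·(-3) + 0.6708·2 = 1.7889.
u_2 = a_2 − 1.7889·q_1 = (-1.6000, -0.2000, -3.4000, 0.8000).
‖u_2‖ = 3.8471, so q_2 = (-0.4159, -0.0520, -0.8838, 0.2080).
Qᵀb = (-0.2236, 3.4832).
Back-substitute: x_2 = 3.4832/3.8471 = 0.9054.
x_1 = (-0.2236 − 1.7889·0.9054)/4.4721 = -0.4122.

x = (-0.4122, 0.9054)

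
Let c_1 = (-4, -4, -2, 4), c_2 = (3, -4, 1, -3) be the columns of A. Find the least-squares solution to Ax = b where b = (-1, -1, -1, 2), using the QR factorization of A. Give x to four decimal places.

e_1 = c_1/‖c_1‖ = (-4, -4, -2, 4)/7.2111 = (-0.5547, -0.5547, -0.2774, 0.5547).
r_{12} = e_1·c_2 = -1.3868.
u_2 = c_2 + 1.3868·e_1 = (2.2308, -4.7692, 0.6154, -2.2308).
‖u_2‖ = 5.7513, so e_2 = (0.3879, -0.8293, 0.1070, -0.3879).
Qᵀb = (2.4962, -0.4414).
Back-substitute: x_2 = -0.4414/5.7513 = -0.0767.
x_1 = (2.4962 + 1.3868·(-0.0767))/7.2111 = 0.3314.

x = (0.3314, -0.0767)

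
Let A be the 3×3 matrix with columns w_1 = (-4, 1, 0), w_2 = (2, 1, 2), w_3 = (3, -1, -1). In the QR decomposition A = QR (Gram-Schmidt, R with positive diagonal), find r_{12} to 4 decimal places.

r_{12} = -1.6977

w_1 = (-4, 1, 0); ‖w_1‖ = 4.1231, so q_1 = (-0.9701, 0.2425, 0.0000).
r_{12} = q_1·w_2 = -1.6977.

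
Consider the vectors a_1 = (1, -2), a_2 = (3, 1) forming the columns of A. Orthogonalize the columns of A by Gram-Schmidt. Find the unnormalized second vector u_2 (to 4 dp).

u_2 = (2.8000, 1.4000)

e_1 = a_1/‖a_1‖ = (1, -2)/2.2361 = (0.4472, -0.8944).
r_{12} = e_1·a_2 = 0.4472.
u_2 = a_2 − 0.4472·e_1 = (2.8000, 1.4000).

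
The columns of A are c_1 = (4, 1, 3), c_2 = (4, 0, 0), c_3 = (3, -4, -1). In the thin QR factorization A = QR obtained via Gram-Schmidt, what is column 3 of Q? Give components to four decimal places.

q_1 = c_1/‖c_1‖ = (4, 1, 3)/5.0990 = (0.7845, 0.1961, 0.5883).
r_{12} = q_1·c_2 = 3.1379.
u_2 = c_2 − 3.1379·q_1 = (1.5385, -0.6154, -1.8462).
‖u_2‖ = 2.4807, so q_2 = (0.6202, -0.2481, -0.7442).
r_{13} = q_1·c_3 = 0.9806; r_{23} = q_2·c_3 = 3.5970.
u_3 = c_3 − 0.9806·q_1 − 3.5970·q_2 = (0.0000, -3.3000, 1.1000).
‖u_3‖ = 3.4785, so q_3 = (0.0000, -0.9487, 0.3162).

q_3 = (0.0000, -0.9487, 0.3162)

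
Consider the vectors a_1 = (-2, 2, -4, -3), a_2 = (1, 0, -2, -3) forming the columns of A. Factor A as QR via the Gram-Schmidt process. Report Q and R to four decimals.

a_1 = (-2, 2, -4, -3); ‖a_1‖ = 5.7446, so e_1 = (-0.3482, 0.3482, -0.6963, -0.5222).
e_1·a_2 = (-0.3482)·1 + 0.3482·0 + (-0.6963)·(-2) + (-0.5222)·(-3) = 2.6112.
u_2 = a_2 − 2.6112·e_1 = (1.9091, -0.9091, -0.1818, -1.6364).
‖u_2‖ = 2.6799, so e_2 = (0.7124, -0.3392, -0.0678, -0.6106).

Q = [[-0.3482, 0.7124], [0.3482, -0.3392], [-0.6963, -0.0678], [-0.5222, -0.6106]], R = [[5.7446, 2.6112], [0.0000, 2.6799]]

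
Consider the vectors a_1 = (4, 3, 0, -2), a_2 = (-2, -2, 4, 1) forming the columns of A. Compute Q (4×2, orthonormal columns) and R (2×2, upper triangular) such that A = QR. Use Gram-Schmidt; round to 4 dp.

Q = [[0.7428, 0.0514], [0.5571, -0.0857], [0.0000, 0.9947], [-0.3714, -0.0257]], R = [[5.3852, -2.9711], [0.0000, 4.0215]]

q_1 = a_1/‖a_1‖ = (4, 3, 0, -2)/5.3852 = (0.7428, 0.5571, 0.0000, -0.3714).
r_{12} = q_1·a_2 = -2.9711.
u_2 = a_2 + 2.9711·q_1 = (0.2069, -0.3448, 4.0000, -0.1034).
‖u_2‖ = 4.0215, so q_2 = (0.0514, -0.0857, 0.9947, -0.0257).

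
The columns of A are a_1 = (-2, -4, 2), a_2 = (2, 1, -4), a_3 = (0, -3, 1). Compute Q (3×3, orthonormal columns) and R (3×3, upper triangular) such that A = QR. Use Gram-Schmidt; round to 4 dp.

Q = [[-0.4082, 0.2074, 0.8890], [-0.8165, -0.5185, -0.2540], [0.4082, -0.8296, 0.3810]], R = [[4.8990, -3.2660, 2.8577], [0.0000, 3.2146, 0.7259], [0.0000, 0.0000, 1.1430]]

q_1 = a_1/‖a_1‖ = (-2, -4, 2)/4.8990 = (-0.4082, -0.8165, 0.4082).
r_{12} = q_1·a_2 = -3.2660.
u_2 = a_2 + 3.2660·q_1 = (0.6667, -1.6667, -2.6667).
‖u_2‖ = 3.2146, so q_2 = (0.2074, -0.5185, -0.8296).
r_{13} = q_1·a_3 = 2.8577; r_{23} = q_2·a_3 = 0.7259.
u_3 = a_3 − 2.8577·q_1 − 0.7259·q_2 = (1.0161, -0.2903, 0.4355).
‖u_3‖ = 1.1430, so q_3 = (0.8890, -0.2540, 0.3810).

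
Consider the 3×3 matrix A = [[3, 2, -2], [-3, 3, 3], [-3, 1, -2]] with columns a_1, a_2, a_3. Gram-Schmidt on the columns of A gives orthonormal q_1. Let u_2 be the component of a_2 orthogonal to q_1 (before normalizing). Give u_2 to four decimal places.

a_1 = (3, -3, -3); ‖a_1‖ = 5.1962, so q_1 = (0.5774, -0.5774, -0.5774).
q_1·a_2 = 0.5774·2 + (-0.5774)·3 + (-0.5774)·1 = -1.1547.
u_2 = a_2 + 1.1547·q_1 = (2.6667, 2.3333, 0.3333).

u_2 = (2.6667, 2.3333, 0.3333)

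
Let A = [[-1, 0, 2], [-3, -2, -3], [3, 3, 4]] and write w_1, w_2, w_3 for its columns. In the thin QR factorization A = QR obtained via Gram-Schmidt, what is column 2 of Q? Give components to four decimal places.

w_1 = (-1, -3, 3); ‖w_1‖ = 4.3589, so e_1 = (-0.2294, -0.6882, 0.6882).
e_1·w_2 = (-0.2294)·0 + (-0.6882)·(-2) + 0.6882·3 = 3.4412.
u_2 = w_2 − 3.4412·e_1 = (0.7895, 0.3684, 0.6316).
‖u_2‖ = 1.0761, so e_2 = (0.7337, 0.3424, 0.5869).

e_2 = (0.7337, 0.3424, 0.5869)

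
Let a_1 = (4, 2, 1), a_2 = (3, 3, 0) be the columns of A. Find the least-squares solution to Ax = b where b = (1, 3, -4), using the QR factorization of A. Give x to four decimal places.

x = (-2.0000, 2.6667)

a_1 = (4, 2, 1); ‖a_1‖ = 4.5826, so e_1 = (0.8729, 0.4364, 0.2182).
e_1·a_2 = 0.8729·3 + 0.4364·3 + 0.2182·0 = 3.9279.
u_2 = a_2 − 3.9279·e_1 = (-0.4286, 1.2857, -0.8571).
‖u_2‖ = 1.6036, so e_2 = (-0.2673, 0.8018, -0.5345).
Qᵀb = (1.3093, 4.2762).
Back-substitute: x_2 = 4.2762/1.6036 = 2.6667.
x_1 = (1.3093 − 3.9279·2.6667)/4.5826 = -2.0000.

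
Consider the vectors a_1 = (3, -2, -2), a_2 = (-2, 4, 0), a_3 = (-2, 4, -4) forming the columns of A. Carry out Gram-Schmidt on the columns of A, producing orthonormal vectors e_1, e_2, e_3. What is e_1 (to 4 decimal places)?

a_1 = (3, -2, -2); ‖a_1‖ = 4.1231, so e_1 = (0.7276, -0.4851, -0.4851).

e_1 = (0.7276, -0.4851, -0.4851)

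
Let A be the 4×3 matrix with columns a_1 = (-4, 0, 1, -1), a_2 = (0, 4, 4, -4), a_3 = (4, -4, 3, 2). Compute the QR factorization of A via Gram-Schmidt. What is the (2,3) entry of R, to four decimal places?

r_{23} = -0.8000

a_1 = (-4, 0, 1, -1); ‖a_1‖ = 4.2426, so q_1 = (-0.9428, 0.0000, 0.2357, -0.2357).
q_1·a_2 = (-0.9428)·0 + 0.0000·4 + 0.2357·4 + (-0.2357)·(-4) = 1.8856.
u_2 = a_2 − 1.8856·q_1 = (1.7778, 4.0000, 3.5556, -3.5556).
‖u_2‖ = 6.6667, so q_2 = (0.2667, 0.6000, 0.5333, -0.5333).
r_{23} = q_2·a_3 = -0.8000.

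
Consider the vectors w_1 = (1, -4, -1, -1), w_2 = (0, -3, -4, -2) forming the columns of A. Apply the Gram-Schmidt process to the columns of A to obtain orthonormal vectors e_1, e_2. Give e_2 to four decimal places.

w_1 = (1, -4, -1, -1); ‖w_1‖ = 4.3589, so e_1 = (0.2294, -0.9177, -0.2294, -0.2294).
e_1·w_2 = 0.2294·0 + (-0.9177)·(-3) + (-0.2294)·(-4) + (-0.2294)·(-2) = 4.1295.
u_2 = w_2 − 4.1295·e_1 = (-0.9474, 0.7895, -3.0526, -1.0526).
‖u_2‖ = 3.4565, so e_2 = (-0.2741, 0.2284, -0.8832, -0.3045).

e_2 = (-0.2741, 0.2284, -0.8832, -0.3045)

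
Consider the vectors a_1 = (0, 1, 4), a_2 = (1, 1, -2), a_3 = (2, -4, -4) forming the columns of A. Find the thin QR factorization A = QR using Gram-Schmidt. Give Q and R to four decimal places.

Q = [[0.0000, 0.5664, 0.8242], [0.2425, 0.7996, -0.5494], [0.9701, -0.1999, 0.1374]], R = [[4.1231, -1.6977, -4.8507], [0.0000, 1.7657, -1.2660], [0.0000, 0.0000, 3.2967]]

a_1 = (0, 1, 4); ‖a_1‖ = 4.1231, so e_1 = (0.0000, 0.2425, 0.9701).
e_1·a_2 = 0.0000·1 + 0.2425·1 + 0.9701·(-2) = -1.6977.
u_2 = a_2 + 1.6977·e_1 = (1.0000, 1.4118, -0.3529).
‖u_2‖ = 1.7657, so e_2 = (0.5664, 0.7996, -0.1999).
e_1·a_3 = 0.0000·2 + 0.2425·(-4) + 0.9701·(-4) = -4.8507; e_2·a_3 = 0.5664·2 + 0.7996·(-4) + (-0.1999)·(-4) = -1.2660.
u_3 = a_3 + 4.8507·e_1 + 1.2660·e_2 = (2.7170, -1.8113, 0.4528).
‖u_3‖ = 3.2967, so e_3 = (0.8242, -0.5494, 0.1374).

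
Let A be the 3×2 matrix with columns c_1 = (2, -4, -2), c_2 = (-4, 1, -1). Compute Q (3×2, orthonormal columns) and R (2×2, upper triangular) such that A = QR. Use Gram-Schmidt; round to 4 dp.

Q = [[0.4082, -0.8514], [-0.8165, -0.1792], [-0.4082, -0.4929]], R = [[4.8990, -2.0412], [0.0000, 3.7193]]

e_1 = c_1/‖c_1‖ = (2, -4, -2)/4.8990 = (0.4082, -0.8165, -0.4082).
r_{12} = e_1·c_2 = -2.0412.
u_2 = c_2 + 2.0412·e_1 = (-3.1667, -0.6667, -1.8333).
‖u_2‖ = 3.7193, so e_2 = (-0.8514, -0.1792, -0.4929).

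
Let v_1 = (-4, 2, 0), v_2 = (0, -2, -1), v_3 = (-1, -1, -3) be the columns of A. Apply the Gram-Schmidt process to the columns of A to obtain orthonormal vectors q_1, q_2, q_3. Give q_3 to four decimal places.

q_1 = v_1/‖v_1‖ = (-4, 2, 0)/4.4721 = (-0.8944, 0.4472, 0.0000).
r_{12} = q_1·v_2 = -0.8944.
u_2 = v_2 + 0.8944·q_1 = (-0.8000, -1.6000, -1.0000).
‖u_2‖ = 2.0494, so q_2 = (-0.3904, -0.7807, -0.4880).
r_{13} = q_1·v_3 = 0.4472; r_{23} = q_2·v_3 = 2.6349.
u_3 = v_3 − 0.4472·q_1 − 2.6349·q_2 = (0.4286, 0.8571, -1.7143).
‖u_3‖ = 1.9640, so q_3 = (0.2182, 0.4364, -0.8729).

q_3 = (0.2182, 0.4364, -0.8729)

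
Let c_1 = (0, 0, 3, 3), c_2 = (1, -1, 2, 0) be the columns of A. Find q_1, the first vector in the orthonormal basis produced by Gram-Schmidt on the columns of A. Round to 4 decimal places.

q_1 = c_1/‖c_1‖ = (0, 0, 3, 3)/4.2426 = (0.0000, 0.0000, 0.7071, 0.7071).

q_1 = (0.0000, 0.0000, 0.7071, 0.7071)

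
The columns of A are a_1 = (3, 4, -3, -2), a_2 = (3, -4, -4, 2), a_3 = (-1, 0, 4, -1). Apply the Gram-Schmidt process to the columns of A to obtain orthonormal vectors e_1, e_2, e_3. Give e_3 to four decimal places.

a_1 = (3, 4, -3, -2); ‖a_1‖ = 6.1644, so e_1 = (0.4867, 0.6489, -0.4867, -0.3244).
e_1·a_2 = 0.4867·3 + 0.6489·(-4) + (-0.4867)·(-4) + (-0.3244)·2 = 0.1622.
u_2 = a_2 − 0.1622·e_1 = (2.9211, -4.1053, -3.9211, 2.0526).
‖u_2‖ = 6.7062, so e_2 = (0.4356, -0.6122, -0.5847, 0.3061).
e_1·a_3 = 0.4867·(-1) + 0.6489·0 + (-0.4867)·4 + (-0.3244)·(-1) = -2.1089; e_2·a_3 = 0.4356·(-1) + (-0.6122)·0 + (-0.5847)·4 + 0.3061·(-1) = -3.0804.
u_3 = a_3 + 2.1089·e_1 + 3.0804·e_2 = (1.3681, -0.5173, 1.1726, -0.7414).
‖u_3‖ = 2.0159, so e_3 = (0.6786, -0.2566, 0.5817, -0.3678).

e_3 = (0.6786, -0.2566, 0.5817, -0.3678)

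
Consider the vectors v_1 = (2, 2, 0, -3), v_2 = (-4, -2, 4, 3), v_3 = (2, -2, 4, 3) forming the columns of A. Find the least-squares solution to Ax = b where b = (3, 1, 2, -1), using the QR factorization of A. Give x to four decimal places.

x = (0.8846, -0.0385, 0.5385)

v_1 = (2, 2, 0, -3); ‖v_1‖ = 4.1231, so e_1 = (0.4851, 0.4851, 0.0000, -0.7276).
e_1·v_2 = 0.4851·(-4) + 0.4851·(-2) + 0.0000·4 + (-0.7276)·3 = -5.0932.
u_2 = v_2 + 5.0932·e_1 = (-1.5294, 0.4706, 4.0000, -0.7059).
‖u_2‖ = 4.3656, so e_2 = (-0.3503, 0.1078, 0.9162, -0.1617).
e_1·v_3 = 0.4851·2 + 0.4851·(-2) + 0.0000·4 + (-0.7276)·3 = -2.1828; e_2·v_3 = (-0.3503)·2 + 0.1078·(-2) + 0.9162·4 + (-0.1617)·3 = 2.2637.
u_3 = v_3 + 2.1828·e_1 − 2.2637·e_2 = (3.8519, -1.1852, 1.9259, 1.7778).
‖u_3‖ = 4.8074, so e_3 = (0.8012, -0.2465, 0.4006, 0.3698).
Qᵀb = (2.6679, 1.0510, 2.5886).
Back-substitute: x_3 = 2.5886/4.8074 = 0.5385.
x_2 = (1.0510 − 2.2637·0.5385)/4.3656 = -0.0385.
x_1 = (2.6679 + 5.0932·(-0.0385) + 2.1828·0.5385)/4.1231 = 0.8846.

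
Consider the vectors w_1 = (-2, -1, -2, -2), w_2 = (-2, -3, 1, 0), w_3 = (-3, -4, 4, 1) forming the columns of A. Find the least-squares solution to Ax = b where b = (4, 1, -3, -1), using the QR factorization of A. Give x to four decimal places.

x = (-1.1722, 2.8477, -2.1821)

w_1 = (-2, -1, -2, -2); ‖w_1‖ = 3.6056, so e_1 = (-0.5547, -0.2774, -0.5547, -0.5547).
e_1·w_2 = (-0.5547)·(-2) + (-0.2774)·(-3) + (-0.5547)·1 + (-0.5547)·0 = 1.3868.
u_2 = w_2 − 1.3868·e_1 = (-1.2308, -2.6154, 1.7692, 0.7692).
‖u_2‖ = 3.4752, so e_2 = (-0.3542, -0.7526, 0.5091, 0.2213).
e_1·w_3 = (-0.5547)·(-3) + (-0.2774)·(-4) + (-0.5547)·4 + (-0.5547)·1 = 0.0000; e_2·w_3 = (-0.3542)·(-3) + (-0.7526)·(-4) + 0.5091·4 + 0.2213·1 = 6.3306.
u_3 = w_3 − 0.0000·e_1 − 6.3306·e_2 = (-0.7580, 0.7643, 0.7771, -0.4013).
‖u_3‖ = 1.3869, so e_3 = (-0.5465, 0.5511, 0.5603, -0.2893).
Qᵀb = (-0.2774, -3.9179, -3.0264).
Back-substitute: x_3 = -3.0264/1.3869 = -2.1821.
x_2 = (-3.9179 − 6.3306·(-2.1821))/3.4752 = 2.8477.
x_1 = (-0.2774 − 1.3868·2.8477 − 0.0000·(-2.1821))/3.6056 = -1.1722.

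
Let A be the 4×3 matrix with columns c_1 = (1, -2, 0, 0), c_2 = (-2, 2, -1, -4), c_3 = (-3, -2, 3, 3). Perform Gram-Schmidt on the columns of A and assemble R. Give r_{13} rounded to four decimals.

c_1 = (1, -2, 0, 0); ‖c_1‖ = 2.2361, so q_1 = (0.4472, -0.8944, 0.0000, 0.0000).
r_{13} = q_1·c_3 = 0.4472.

r_{13} = 0.4472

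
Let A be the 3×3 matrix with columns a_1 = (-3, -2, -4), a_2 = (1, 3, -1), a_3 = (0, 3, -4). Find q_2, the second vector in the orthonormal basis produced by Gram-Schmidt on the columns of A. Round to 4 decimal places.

a_1 = (-3, -2, -4); ‖a_1‖ = 5.3852, so q_1 = (-0.5571, -0.3714, -0.7428).
q_1·a_2 = (-0.5571)·1 + (-0.3714)·3 + (-0.7428)·(-1) = -0.9285.
u_2 = a_2 + 0.9285·q_1 = (0.4828, 2.6552, -1.6897).
‖u_2‖ = 3.1840, so q_2 = (0.1516, 0.8339, -0.5307).

q_2 = (0.1516, 0.8339, -0.5307)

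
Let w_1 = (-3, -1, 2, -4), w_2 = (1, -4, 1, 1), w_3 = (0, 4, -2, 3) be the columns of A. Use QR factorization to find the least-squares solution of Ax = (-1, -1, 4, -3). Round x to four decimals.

x = (0.5448, -0.0606, -0.3798)

w_1 = (-3, -1, 2, -4); ‖w_1‖ = 5.4772, so e_1 = (-0.5477, -0.1826, 0.3651, -0.7303).
e_1·w_2 = (-0.5477)·1 + (-0.1826)·(-4) + 0.3651·1 + (-0.7303)·1 = -0.1826.
u_2 = w_2 + 0.1826·e_1 = (0.9000, -4.0333, 1.0667, 0.8667).
‖u_2‖ = 4.3551, so e_2 = (0.2067, -0.9261, 0.2449, 0.1990).
e_1·w_3 = (-0.5477)·0 + (-0.1826)·4 + 0.3651·(-2) + (-0.7303)·3 = -3.6515; e_2·w_3 = 0.2067·0 + (-0.9261)·4 + 0.2449·(-2) + 0.1990·3 = -3.5973.
u_3 = w_3 + 3.6515·e_1 + 3.5973·e_2 = (-1.2566, 0.0018, 0.2144, 1.0492).
‖u_3‖ = 1.6510, so e_3 = (-0.7611, 0.0011, 0.1299, 0.6355).
Qᵀb = (4.3818, 1.1022, -0.6270).
Back-substitute: x_3 = -0.6270/1.6510 = -0.3798.
x_2 = (1.1022 + 3.5973·(-0.3798))/4.3551 = -0.0606.
x_1 = (4.3818 + 0.1826·(-0.0606) + 3.6515·(-0.3798))/5.4772 = 0.5448.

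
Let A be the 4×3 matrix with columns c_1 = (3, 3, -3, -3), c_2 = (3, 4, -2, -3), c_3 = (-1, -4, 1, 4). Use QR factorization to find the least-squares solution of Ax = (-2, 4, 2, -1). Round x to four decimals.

q_1 = c_1/‖c_1‖ = (3, 3, -3, -3)/6.0000 = (0.5000, 0.5000, -0.5000, -0.5000).
r_{12} = q_1·c_2 = 6.0000.
u_2 = c_2 − 6.0000·q_1 = (0.0000, 1.0000, 1.0000, 0.0000).
‖u_2‖ = 1.4142, so q_2 = (0.0000, 0.7071, 0.7071, 0.0000).
r_{13} = q_1·c_3 = -5.0000; r_{23} = q_2·c_3 = -2.1213.
u_3 = c_3 + 5.0000·q_1 + 2.1213·q_2 = (1.5000, 0.0000, 0.0000, 1.5000).
‖u_3‖ = 2.1213, so q_3 = (0.7071, 0.0000, 0.0000, 0.7071).
Qᵀb = (0.5000, 4.2426, -2.1213).
Back-substitute: x_3 = -2.1213/2.1213 = -1.0000.
x_2 = (4.2426 + 2.1213·(-1.0000))/1.4142 = 1.5000.
x_1 = (0.5000 − 6.0000·1.5000 + 5.0000·(-1.0000))/6.0000 = -2.2500.

x = (-2.2500, 1.5000, -1.0000)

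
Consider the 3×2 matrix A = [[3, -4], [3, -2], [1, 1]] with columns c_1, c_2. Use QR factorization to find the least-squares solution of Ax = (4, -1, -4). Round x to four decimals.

x = (-1.8273, -2.3364)

c_1 = (3, 3, 1); ‖c_1‖ = 4.3589, so q_1 = (0.6882, 0.6882, 0.2294).
q_1·c_2 = 0.6882·(-4) + 0.6882·(-2) + 0.2294·1 = -3.9001.
u_2 = c_2 + 3.9001·q_1 = (-1.3158, 0.6842, 1.8947).
‖u_2‖ = 2.4061, so q_2 = (-0.5468, 0.2844, 0.7875).
Qᵀb = (1.1471, -5.6216).
Back-substitute: x_2 = -5.6216/2.4061 = -2.3364.
x_1 = (1.1471 + 3.9001·(-2.3364))/4.3589 = -1.8273.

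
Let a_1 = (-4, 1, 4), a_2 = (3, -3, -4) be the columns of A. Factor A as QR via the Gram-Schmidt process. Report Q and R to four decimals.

Q = [[-0.6963, -0.3430], [0.1741, -0.9329], [0.6963, -0.1098]], R = [[5.7446, -5.3964], [0.0000, 2.2088]]

q_1 = a_1/‖a_1‖ = (-4, 1, 4)/5.7446 = (-0.6963, 0.1741, 0.6963).
r_{12} = q_1·a_2 = -5.3964.
u_2 = a_2 + 5.3964·q_1 = (-0.7576, -2.0606, -0.2424).
‖u_2‖ = 2.2088, so q_2 = (-0.3430, -0.9329, -0.1098).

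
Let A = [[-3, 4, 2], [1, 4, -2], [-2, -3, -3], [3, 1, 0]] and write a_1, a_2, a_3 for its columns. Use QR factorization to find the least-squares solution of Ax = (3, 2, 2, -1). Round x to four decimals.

e_1 = a_1/‖a_1‖ = (-3, 1, -2, 3)/4.7958 = (-0.6255, 0.2085, -0.4170, 0.6255).
r_{12} = e_1·a_2 = 0.2085.
u_2 = a_2 − 0.2085·e_1 = (4.1304, 3.9565, -2.9130, 0.8696).
‖u_2‖ = 6.4774, so e_2 = (0.6377, 0.6108, -0.4497, 0.1342).
r_{13} = e_1·a_3 = -0.4170; r_{23} = e_2·a_3 = 1.4029.
u_3 = a_3 + 0.4170·e_1 − 1.4029·e_2 = (0.8446, -2.7699, -2.5430, 0.0725).
‖u_3‖ = 3.8546, so e_3 = (0.2191, -0.7186, -0.6597, 0.0188).
Qᵀb = (-2.9192, 2.1010, -2.1182).
Back-substitute: x_3 = -2.1182/3.8546 = -0.5495.
x_2 = (2.1010 − 1.4029·(-0.5495))/6.4774 = 0.4434.
x_1 = (-2.9192 − 0.2085·0.4434 + 0.4170·(-0.5495))/4.7958 = -0.6758.

x = (-0.6758, 0.4434, -0.5495)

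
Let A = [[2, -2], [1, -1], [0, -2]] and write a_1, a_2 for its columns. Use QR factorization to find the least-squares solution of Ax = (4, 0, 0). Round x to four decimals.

a_1 = (2, 1, 0); ‖a_1‖ = 2.2361, so e_1 = (0.8944, 0.4472, 0.0000).
e_1·a_2 = 0.8944·(-2) + 0.4472·(-1) + 0.0000·(-2) = -2.2361.
u_2 = a_2 + 2.2361·e_1 = (0.0000, 0.0000, -2.0000).
‖u_2‖ = 2.0000, so e_2 = (0.0000, 0.0000, -1.0000).
Qᵀb = (3.5777, 0.0000).
Back-substitute: x_2 = 0.0000/2.0000 = 0.0000.
x_1 = (3.5777 + 2.2361·0.0000)/2.2361 = 1.6000.

x = (1.6000, 0.0000)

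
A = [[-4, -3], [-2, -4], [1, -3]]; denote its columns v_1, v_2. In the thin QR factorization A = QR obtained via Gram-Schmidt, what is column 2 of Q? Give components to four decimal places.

e_2 = (0.0529, -0.5293, -0.8468)

v_1 = (-4, -2, 1); ‖v_1‖ = 4.5826, so e_1 = (-0.8729, -0.4364, 0.2182).
e_1·v_2 = (-0.8729)·(-3) + (-0.4364)·(-4) + 0.2182·(-3) = 3.7097.
u_2 = v_2 − 3.7097·e_1 = (0.2381, -2.3810, -3.8095).
‖u_2‖ = 4.4987, so e_2 = (0.0529, -0.5293, -0.8468).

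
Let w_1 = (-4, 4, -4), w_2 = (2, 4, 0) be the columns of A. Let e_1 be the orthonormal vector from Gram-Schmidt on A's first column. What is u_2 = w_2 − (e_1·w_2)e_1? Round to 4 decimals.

w_1 = (-4, 4, -4); ‖w_1‖ = 6.9282, so e_1 = (-0.5774, 0.5774, -0.5774).
e_1·w_2 = (-0.5774)·2 + 0.5774·4 + (-0.5774)·0 = 1.1547.
u_2 = w_2 − 1.1547·e_1 = (2.6667, 3.3333, 0.6667).

u_2 = (2.6667, 3.3333, 0.6667)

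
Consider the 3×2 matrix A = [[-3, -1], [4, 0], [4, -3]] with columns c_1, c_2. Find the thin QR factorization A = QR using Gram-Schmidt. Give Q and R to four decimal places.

e_1 = c_1/‖c_1‖ = (-3, 4, 4)/6.4031 = (-0.4685, 0.6247, 0.6247).
r_{12} = e_1·c_2 = -1.4056.
u_2 = c_2 + 1.4056·e_1 = (-1.6585, 0.8780, -2.1220).
‖u_2‖ = 2.8327, so e_2 = (-0.5855, 0.3100, -0.7491).

Q = [[-0.4685, -0.5855], [0.6247, 0.3100], [0.6247, -0.7491]], R = [[6.4031, -1.4056], [0.0000, 2.8327]]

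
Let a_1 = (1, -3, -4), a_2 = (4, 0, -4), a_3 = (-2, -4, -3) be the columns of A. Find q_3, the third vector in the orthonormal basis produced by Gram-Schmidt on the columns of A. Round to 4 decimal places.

q_1 = a_1/‖a_1‖ = (1, -3, -4)/5.0990 = (0.1961, -0.5883, -0.7845).
r_{12} = q_1·a_2 = 3.9223.
u_2 = a_2 − 3.9223·q_1 = (3.2308, 2.3077, -0.9231).
‖u_2‖ = 4.0762, so q_2 = (0.7926, 0.5661, -0.2265).
r_{13} = q_1·a_3 = 4.3146; r_{23} = q_2·a_3 = -3.1704.
u_3 = a_3 − 4.3146·q_1 + 3.1704·q_2 = (-0.3333, 0.3333, -0.3333).
‖u_3‖ = 0.5774, so q_3 = (-0.5774, 0.5774, -0.5774).

q_3 = (-0.5774, 0.5774, -0.5774)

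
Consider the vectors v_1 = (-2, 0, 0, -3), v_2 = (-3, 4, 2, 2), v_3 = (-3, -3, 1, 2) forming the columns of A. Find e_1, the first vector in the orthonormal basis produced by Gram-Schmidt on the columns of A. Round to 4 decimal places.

e_1 = v_1/‖v_1‖ = (-2, 0, 0, -3)/3.6056 = (-0.5547, 0.0000, 0.0000, -0.8321).

e_1 = (-0.5547, 0.0000, 0.0000, -0.8321)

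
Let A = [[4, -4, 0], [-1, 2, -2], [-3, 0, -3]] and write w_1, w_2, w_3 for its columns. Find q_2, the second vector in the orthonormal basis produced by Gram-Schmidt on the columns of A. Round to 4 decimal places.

q_2 = (-0.4483, 0.4763, -0.7564)

w_1 = (4, -1, -3); ‖w_1‖ = 5.0990, so q_1 = (0.7845, -0.1961, -0.5883).
q_1·w_2 = 0.7845·(-4) + (-0.1961)·2 + (-0.5883)·0 = -3.5301.
u_2 = w_2 + 3.5301·q_1 = (-1.2308, 1.3077, -2.0769).
‖u_2‖ = 2.7456, so q_2 = (-0.4483, 0.4763, -0.7564).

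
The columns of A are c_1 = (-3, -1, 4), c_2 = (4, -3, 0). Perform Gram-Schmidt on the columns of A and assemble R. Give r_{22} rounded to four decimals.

c_1 = (-3, -1, 4); ‖c_1‖ = 5.0990, so q_1 = (-0.5883, -0.1961, 0.7845).
q_1·c_2 = (-0.5883)·4 + (-0.1961)·(-3) + 0.7845·0 = -1.7650.
u_2 = c_2 + 1.7650·q_1 = (2.9615, -3.3462, 1.3846).
r_{22} = ‖u_2‖ = 4.6781.

r_{22} = 4.6781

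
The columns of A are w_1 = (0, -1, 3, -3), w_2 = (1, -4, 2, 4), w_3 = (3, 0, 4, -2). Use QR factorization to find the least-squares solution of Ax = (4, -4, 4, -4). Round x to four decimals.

w_1 = (0, -1, 3, -3); ‖w_1‖ = 4.3589, so q_1 = (0.0000, -0.2294, 0.6882, -0.6882).
q_1·w_2 = 0.0000·1 + (-0.2294)·(-4) + 0.6882·2 + (-0.6882)·4 = -0.4588.
u_2 = w_2 + 0.4588·q_1 = (1.0000, -4.1053, 2.3158, 3.6842).
‖u_2‖ = 6.0654, so q_2 = (0.1649, -0.6768, 0.3818, 0.6074).
q_1·w_3 = 0.0000·3 + (-0.2294)·0 + 0.6882·4 + (-0.6882)·(-2) = 4.1295; q_2·w_3 = 0.1649·3 + (-0.6768)·0 + 0.3818·4 + 0.6074·(-2) = 0.8070.
u_3 = w_3 − 4.1295·q_1 − 0.8070·q_2 = (2.8670, 1.4936, 0.8498, 0.3519).
‖u_3‖ = 3.3610, so q_3 = (0.8530, 0.4444, 0.2528, 0.1047).
Qᵀb = (6.4236, 2.4644, 2.2270).
Back-substitute: x_3 = 2.2270/3.3610 = 0.6626.
x_2 = (2.4644 − 0.8070·0.6626)/6.0654 = 0.3181.
x_1 = (6.4236 + 0.4588·0.3181 − 4.1295·0.6626)/4.3589 = 0.8794.

x = (0.8794, 0.3181, 0.6626)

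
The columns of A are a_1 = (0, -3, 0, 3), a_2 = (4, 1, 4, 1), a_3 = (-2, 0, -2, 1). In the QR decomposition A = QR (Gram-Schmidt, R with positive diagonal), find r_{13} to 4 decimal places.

r_{13} = 0.7071

a_1 = (0, -3, 0, 3); ‖a_1‖ = 4.2426, so e_1 = (0.0000, -0.7071, 0.0000, 0.7071).
r_{13} = e_1·a_3 = 0.7071.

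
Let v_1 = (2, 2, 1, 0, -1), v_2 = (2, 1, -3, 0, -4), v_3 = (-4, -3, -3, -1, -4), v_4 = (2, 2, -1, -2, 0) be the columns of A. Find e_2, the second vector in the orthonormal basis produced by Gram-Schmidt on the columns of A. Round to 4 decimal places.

e_2 = (0.1198, -0.0798, -0.7385, 0.0000, -0.6587)

v_1 = (2, 2, 1, 0, -1); ‖v_1‖ = 3.1623, so e_1 = (0.6325, 0.6325, 0.3162, 0.0000, -0.3162).
e_1·v_2 = 0.6325·2 + 0.6325·1 + 0.3162·(-3) + 0.0000·0 + (-0.3162)·(-4) = 2.2136.
u_2 = v_2 − 2.2136·e_1 = (0.6000, -0.4000, -3.7000, 0.0000, -3.3000).
‖u_2‖ = 5.0100, so e_2 = (0.1198, -0.0798, -0.7385, 0.0000, -0.6587).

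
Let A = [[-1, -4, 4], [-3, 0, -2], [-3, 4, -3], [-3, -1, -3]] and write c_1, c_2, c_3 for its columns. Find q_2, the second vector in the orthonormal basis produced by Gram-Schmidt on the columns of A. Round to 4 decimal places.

q_2 = (-0.7374, -0.0945, 0.6114, -0.2710)

q_1 = c_1/‖c_1‖ = (-1, -3, -3, -3)/5.2915 = (-0.1890, -0.5669, -0.5669, -0.5669).
r_{12} = q_1·c_2 = -0.9449.
u_2 = c_2 + 0.9449·q_1 = (-4.1786, -0.5357, 3.4643, -1.5357).
‖u_2‖ = 5.6663, so q_2 = (-0.7374, -0.0945, 0.6114, -0.2710).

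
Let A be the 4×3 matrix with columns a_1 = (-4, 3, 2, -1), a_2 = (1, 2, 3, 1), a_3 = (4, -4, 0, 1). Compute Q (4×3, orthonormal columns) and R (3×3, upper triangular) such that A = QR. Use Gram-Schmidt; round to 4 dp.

a_1 = (-4, 3, 2, -1); ‖a_1‖ = 5.4772, so e_1 = (-0.7303, 0.5477, 0.3651, -0.1826).
e_1·a_2 = (-0.7303)·1 + 0.5477·2 + 0.3651·3 + (-0.1826)·1 = 1.2780.
u_2 = a_2 − 1.2780·e_1 = (1.9333, 1.3000, 2.5333, 1.2333).
‖u_2‖ = 3.6560, so e_2 = (0.5288, 0.3556, 0.6929, 0.3373).
e_1·a_3 = (-0.7303)·4 + 0.5477·(-4) + 0.3651·0 + (-0.1826)·1 = -5.2947; e_2·a_3 = 0.5288·4 + 0.3556·(-4) + 0.6929·0 + 0.3373·1 = 1.0303.
u_3 = a_3 + 5.2947·e_1 − 1.0303·e_2 = (-0.4115, -1.4663, 1.2195, -0.3142).
‖u_3‖ = 1.9762, so e_3 = (-0.2082, -0.7420, 0.6171, -0.1590).

Q = [[-0.7303, 0.5288, -0.2082], [0.5477, 0.3556, -0.7420], [0.3651, 0.6929, 0.6171], [-0.1826, 0.3373, -0.1590]], R = [[5.4772, 1.2780, -5.2947], [0.0000, 3.6560, 1.0303], [0.0000, 0.0000, 1.9762]]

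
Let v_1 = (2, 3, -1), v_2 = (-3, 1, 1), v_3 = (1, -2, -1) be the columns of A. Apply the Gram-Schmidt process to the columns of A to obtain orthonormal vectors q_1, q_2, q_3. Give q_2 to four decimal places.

v_1 = (2, 3, -1); ‖v_1‖ = 3.7417, so q_1 = (0.5345, 0.8018, -0.2673).
q_1·v_2 = 0.5345·(-3) + 0.8018·1 + (-0.2673)·1 = -1.0690.
u_2 = v_2 + 1.0690·q_1 = (-2.4286, 1.8571, 0.7143).
‖u_2‖ = 3.1396, so q_2 = (-0.7735, 0.5915, 0.2275).

q_2 = (-0.7735, 0.5915, 0.2275)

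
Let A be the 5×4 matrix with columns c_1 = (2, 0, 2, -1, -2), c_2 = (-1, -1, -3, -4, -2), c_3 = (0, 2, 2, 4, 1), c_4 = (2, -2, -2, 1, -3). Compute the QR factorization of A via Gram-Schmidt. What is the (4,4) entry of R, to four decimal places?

c_1 = (2, 0, 2, -1, -2); ‖c_1‖ = 3.6056, so q_1 = (0.5547, 0.0000, 0.5547, -0.2774, -0.5547).
q_1·c_2 = 0.5547·(-1) + 0.0000·(-1) + 0.5547·(-3) + (-0.2774)·(-4) + (-0.5547)·(-2) = 0.0000.
u_2 = c_2 + 0.0000·q_1 = (-1.0000, -1.0000, -3.0000, -4.0000, -2.0000).
‖u_2‖ = 5.5678, so q_2 = (-0.1796, -0.1796, -0.5388, -0.7184, -0.3592).
q_1·c_3 = 0.5547·0 + 0.0000·2 + 0.5547·2 + (-0.2774)·4 + (-0.5547)·1 = -0.5547; q_2·c_3 = (-0.1796)·0 + (-0.1796)·2 + (-0.5388)·2 + (-0.7184)·4 + (-0.3592)·1 = -4.6697.
u_3 = c_3 + 0.5547·q_1 + 4.6697·q_2 = (-0.5310, 1.1613, -0.2084, 0.4913, -0.9851).
‖u_3‖ = 1.6988, so q_3 = (-0.3126, 0.6836, -0.1227, 0.2892, -0.5799).
q_1·c_4 = 0.5547·2 + 0.0000·(-2) + 0.5547·(-2) + (-0.2774)·1 + (-0.5547)·(-3) = 1.3868; q_2·c_4 = (-0.1796)·2 + (-0.1796)·(-2) + (-0.5388)·(-2) + (-0.7184)·1 + (-0.3592)·(-3) = 1.4368; q_3·c_4 = (-0.3126)·2 + 0.6836·(-2) + (-0.1227)·(-2) + 0.2892·1 + (-0.5799)·(-3) = 0.2819.
u_4 = c_4 − 1.3868·q_1 − 1.4368·q_2 − 0.2819·q_3 = (1.5770, -1.9347, -1.9604, 2.3353, -1.5512).
r_{44} = ‖u_4‖ = 4.2347.

r_{44} = 4.2347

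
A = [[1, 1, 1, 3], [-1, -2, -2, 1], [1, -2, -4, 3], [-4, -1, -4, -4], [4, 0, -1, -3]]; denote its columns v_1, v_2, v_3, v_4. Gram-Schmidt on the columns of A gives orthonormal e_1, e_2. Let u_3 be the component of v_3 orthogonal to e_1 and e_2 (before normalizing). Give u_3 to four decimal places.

u_3 = (-0.7385, 1.4000, -0.7538, -2.0308, -1.3077)

v_1 = (1, -1, 1, -4, 4); ‖v_1‖ = 5.9161, so e_1 = (0.1690, -0.1690, 0.1690, -0.6761, 0.6761).
e_1·v_2 = 0.1690·1 + (-0.1690)·(-2) + 0.1690·(-2) + (-0.6761)·(-1) + 0.6761·0 = 0.8452.
u_2 = v_2 − 0.8452·e_1 = (0.8571, -1.8571, -2.1429, -0.4286, -0.5714).
‖u_2‖ = 3.0472, so e_2 = (0.2813, -0.6094, -0.7032, -0.1406, -0.1875).
e_1·v_3 = 0.1690·1 + (-0.1690)·(-2) + 0.1690·(-4) + (-0.6761)·(-4) + 0.6761·(-1) = 1.8593; e_2·v_3 = 0.2813·1 + (-0.6094)·(-2) + (-0.7032)·(-4) + (-0.1406)·(-4) + (-0.1875)·(-1) = 5.0631.
u_3 = v_3 − 1.8593·e_1 − 5.0631·e_2 = (-0.7385, 1.4000, -0.7538, -2.0308, -1.3077).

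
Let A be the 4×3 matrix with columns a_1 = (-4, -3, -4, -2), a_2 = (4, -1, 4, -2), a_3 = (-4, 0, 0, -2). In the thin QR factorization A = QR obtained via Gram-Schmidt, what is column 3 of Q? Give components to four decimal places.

a_1 = (-4, -3, -4, -2); ‖a_1‖ = 6.7082, so e_1 = (-0.5963, -0.4472, -0.5963, -0.2981).
e_1·a_2 = (-0.5963)·4 + (-0.4472)·(-1) + (-0.5963)·4 + (-0.2981)·(-2) = -3.7268.
u_2 = a_2 + 3.7268·e_1 = (1.7778, -2.6667, 1.7778, -3.1111).
‖u_2‖ = 4.8074, so e_2 = (0.3698, -0.5547, 0.3698, -0.6472).
e_1·a_3 = (-0.5963)·(-4) + (-0.4472)·0 + (-0.5963)·0 + (-0.2981)·(-2) = 2.9814; e_2·a_3 = 0.3698·(-4) + (-0.5547)·0 + 0.3698·0 + (-0.6472)·(-2) = -0.1849.
u_3 = a_3 − 2.9814·e_1 + 0.1849·e_2 = (-2.1538, 1.2308, 1.8462, -1.2308).
‖u_3‖ = 3.3282, so e_3 = (-0.6472, 0.3698, 0.5547, -0.3698).

e_3 = (-0.6472, 0.3698, 0.5547, -0.3698)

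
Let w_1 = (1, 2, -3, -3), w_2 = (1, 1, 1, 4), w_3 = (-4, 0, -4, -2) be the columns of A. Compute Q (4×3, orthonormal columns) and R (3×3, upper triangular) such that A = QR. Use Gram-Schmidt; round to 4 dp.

w_1 = (1, 2, -3, -3); ‖w_1‖ = 4.7958, so q_1 = (0.2085, 0.4170, -0.6255, -0.6255).
q_1·w_2 = 0.2085·1 + 0.4170·1 + (-0.6255)·1 + (-0.6255)·4 = -2.5022.
u_2 = w_2 + 2.5022·q_1 = (1.5217, 2.0435, -0.5652, 2.4348).
‖u_2‖ = 3.5692, so q_2 = (0.4264, 0.5725, -0.1584, 0.6822).
q_1·w_3 = 0.2085·(-4) + 0.4170·0 + (-0.6255)·(-4) + (-0.6255)·(-2) = 2.9192; q_2·w_3 = 0.4264·(-4) + 0.5725·0 + (-0.1584)·(-4) + 0.6822·(-2) = -2.4363.
u_3 = w_3 − 2.9192·q_1 + 2.4363·q_2 = (-3.5700, 0.1775, -2.5597, 1.4881).
‖u_3‖ = 4.6414, so q_3 = (-0.7692, 0.0382, -0.5515, 0.3206).

Q = [[0.2085, 0.4264, -0.7692], [0.4170, 0.5725, 0.0382], [-0.6255, -0.1584, -0.5515], [-0.6255, 0.6822, 0.3206]], R = [[4.7958, -2.5022, 2.9192], [0.0000, 3.5692, -2.4363], [0.0000, 0.0000, 4.6414]]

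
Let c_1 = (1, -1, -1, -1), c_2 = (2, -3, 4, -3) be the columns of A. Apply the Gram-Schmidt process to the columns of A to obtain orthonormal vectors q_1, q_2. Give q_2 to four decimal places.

q_2 = (0.1715, -0.3430, 0.8575, -0.3430)

q_1 = c_1/‖c_1‖ = (1, -1, -1, -1)/2.0000 = (0.5000, -0.5000, -0.5000, -0.5000).
r_{12} = q_1·c_2 = 2.0000.
u_2 = c_2 − 2.0000·q_1 = (1.0000, -2.0000, 5.0000, -2.0000).
‖u_2‖ = 5.8310, so q_2 = (0.1715, -0.3430, 0.8575, -0.3430).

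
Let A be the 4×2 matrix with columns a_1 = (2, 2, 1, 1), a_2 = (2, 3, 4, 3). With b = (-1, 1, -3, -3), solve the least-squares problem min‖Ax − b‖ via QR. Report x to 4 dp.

x = (1.2308, -1.0769)

a_1 = (2, 2, 1, 1); ‖a_1‖ = 3.1623, so q_1 = (0.6325, 0.6325, 0.3162, 0.3162).
q_1·a_2 = 0.6325·2 + 0.6325·3 + 0.3162·4 + 0.3162·3 = 5.3759.
u_2 = a_2 − 5.3759·q_1 = (-1.4000, -0.4000, 2.3000, 1.3000).
‖u_2‖ = 3.0166, so q_2 = (-0.4641, -0.1326, 0.7624, 0.4309).
Qᵀb = (-1.8974, -3.2487).
Back-substitute: x_2 = -3.2487/3.0166 = -1.0769.
x_1 = (-1.8974 − 5.3759·(-1.0769))/3.1623 = 1.2308.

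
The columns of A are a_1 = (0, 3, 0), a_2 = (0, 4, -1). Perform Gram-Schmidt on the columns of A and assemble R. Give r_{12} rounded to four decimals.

r_{12} = 4.0000

a_1 = (0, 3, 0); ‖a_1‖ = 3.0000, so e_1 = (0.0000, 1.0000, 0.0000).
r_{12} = e_1·a_2 = 4.0000.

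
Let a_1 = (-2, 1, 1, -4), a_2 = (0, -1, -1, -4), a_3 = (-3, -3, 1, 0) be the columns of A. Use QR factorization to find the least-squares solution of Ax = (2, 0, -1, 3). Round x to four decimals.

q_1 = a_1/‖a_1‖ = (-2, 1, 1, -4)/4.6904 = (-0.4264, 0.2132, 0.2132, -0.8528).
r_{12} = q_1·a_2 = 2.9848.
u_2 = a_2 − 2.9848·q_1 = (1.2727, -1.6364, -1.6364, -1.4545).
‖u_2‖ = 3.0151, so q_2 = (0.4221, -0.5427, -0.5427, -0.4824).
r_{13} = q_1·a_3 = 0.8528; r_{23} = q_2·a_3 = -0.1809.
u_3 = a_3 − 0.8528·q_1 + 0.1809·q_2 = (-2.5600, -3.2800, 0.7200, 0.6400).
‖u_3‖ = 4.2708, so q_3 = (-0.5994, -0.7680, 0.1686, 0.1499).
Qᵀb = (-3.6244, -0.0603, -0.9179).
Back-substitute: x_3 = -0.9179/4.2708 = -0.2149.
x_2 = (-0.0603 + 0.1809·(-0.2149))/3.0151 = -0.0329.
x_1 = (-3.6244 − 2.9848·(-0.0329) − 0.8528·(-0.2149))/4.6904 = -0.7127.

x = (-0.7127, -0.0329, -0.2149)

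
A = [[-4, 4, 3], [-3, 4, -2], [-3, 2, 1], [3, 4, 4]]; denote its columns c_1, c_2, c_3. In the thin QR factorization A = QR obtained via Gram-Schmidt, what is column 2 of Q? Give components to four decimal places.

e_1 = c_1/‖c_1‖ = (-4, -3, -3, 3)/6.5574 = (-0.6100, -0.4575, -0.4575, 0.4575).
r_{12} = e_1·c_2 = -3.3550.
u_2 = c_2 + 3.3550·e_1 = (1.9535, 2.4651, 0.4651, 5.5349).
‖u_2‖ = 6.3831, so e_2 = (0.3060, 0.3862, 0.0729, 0.8671).

e_2 = (0.3060, 0.3862, 0.0729, 0.8671)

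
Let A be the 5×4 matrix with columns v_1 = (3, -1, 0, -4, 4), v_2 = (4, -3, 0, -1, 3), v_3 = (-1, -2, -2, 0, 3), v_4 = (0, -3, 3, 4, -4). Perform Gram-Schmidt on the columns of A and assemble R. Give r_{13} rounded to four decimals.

r_{13} = 1.6973

q_1 = v_1/‖v_1‖ = (3, -1, 0, -4, 4)/6.4807 = (0.4629, -0.1543, 0.0000, -0.6172, 0.6172).
r_{13} = q_1·v_3 = 1.6973.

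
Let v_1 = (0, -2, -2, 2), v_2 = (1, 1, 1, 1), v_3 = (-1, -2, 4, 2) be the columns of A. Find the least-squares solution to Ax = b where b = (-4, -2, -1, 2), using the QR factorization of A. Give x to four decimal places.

x = (0.6169, -1.2984, 0.4758)

e_1 = v_1/‖v_1‖ = (0, -2, -2, 2)/3.4641 = (0.0000, -0.5774, -0.5774, 0.5774).
r_{12} = e_1·v_2 = -0.5774.
u_2 = v_2 + 0.5774·e_1 = (1.0000, 0.6667, 0.6667, 1.3333).
‖u_2‖ = 1.9149, so e_2 = (0.5222, 0.3482, 0.3482, 0.6963).
r_{13} = e_1·v_3 = 0.0000; r_{23} = e_2·v_3 = 1.5667.
u_3 = v_3 + 0.0000·e_1 − 1.5667·e_2 = (-1.8182, -2.5455, 3.4545, 0.9091).
‖u_3‖ = 4.7482, so e_3 = (-0.3829, -0.5361, 0.7275, 0.1915).
Qᵀb = (2.8868, -1.7408, 2.2592).
Back-substitute: x_3 = 2.2592/4.7482 = 0.4758.
x_2 = (-1.7408 − 1.5667·0.4758)/1.9149 = -1.2984.
x_1 = (2.8868 + 0.5774·(-1.2984) + 0.0000·0.4758)/3.4641 = 0.6169.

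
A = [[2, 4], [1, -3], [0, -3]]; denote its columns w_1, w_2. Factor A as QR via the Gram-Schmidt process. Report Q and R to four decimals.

Q = [[0.8944, 0.3714], [0.4472, -0.7428], [0.0000, -0.5571]], R = [[2.2361, 2.2361], [0.0000, 5.3852]]

q_1 = w_1/‖w_1‖ = (2, 1, 0)/2.2361 = (0.8944, 0.4472, 0.0000).
r_{12} = q_1·w_2 = 2.2361.
u_2 = w_2 − 2.2361·q_1 = (2.0000, -4.0000, -3.0000).
‖u_2‖ = 5.3852, so q_2 = (0.3714, -0.7428, -0.5571).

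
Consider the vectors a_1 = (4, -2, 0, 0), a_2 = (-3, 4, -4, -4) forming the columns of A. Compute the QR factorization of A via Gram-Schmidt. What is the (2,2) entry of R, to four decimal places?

r_{22} = 6.0828

e_1 = a_1/‖a_1‖ = (4, -2, 0, 0)/4.4721 = (0.8944, -0.4472, 0.0000, 0.0000).
r_{12} = e_1·a_2 = -4.4721.
u_2 = a_2 + 4.4721·e_1 = (1.0000, 2.0000, -4.0000, -4.0000).
r_{22} = ‖u_2‖ = 6.0828.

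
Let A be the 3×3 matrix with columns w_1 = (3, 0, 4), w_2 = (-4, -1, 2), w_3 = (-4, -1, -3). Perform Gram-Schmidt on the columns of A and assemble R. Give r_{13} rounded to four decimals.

w_1 = (3, 0, 4); ‖w_1‖ = 5.0000, so q_1 = (0.6000, 0.0000, 0.8000).
r_{13} = q_1·w_3 = -4.8000.

r_{13} = -4.8000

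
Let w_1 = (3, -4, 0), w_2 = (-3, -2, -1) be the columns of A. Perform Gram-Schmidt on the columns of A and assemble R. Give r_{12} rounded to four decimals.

w_1 = (3, -4, 0); ‖w_1‖ = 5.0000, so e_1 = (0.6000, -0.8000, 0.0000).
r_{12} = e_1·w_2 = -0.2000.

r_{12} = -0.2000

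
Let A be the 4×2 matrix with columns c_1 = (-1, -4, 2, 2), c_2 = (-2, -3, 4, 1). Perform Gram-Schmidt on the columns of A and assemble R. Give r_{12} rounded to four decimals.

r_{12} = 4.8000

c_1 = (-1, -4, 2, 2); ‖c_1‖ = 5.0000, so q_1 = (-0.2000, -0.8000, 0.4000, 0.4000).
r_{12} = q_1·c_2 = 4.8000.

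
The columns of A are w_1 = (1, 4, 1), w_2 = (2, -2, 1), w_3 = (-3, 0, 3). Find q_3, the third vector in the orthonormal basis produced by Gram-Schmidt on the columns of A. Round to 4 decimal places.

q_3 = (-0.5126, -0.0854, 0.8544)

q_1 = w_1/‖w_1‖ = (1, 4, 1)/4.2426 = (0.2357, 0.9428, 0.2357).
r_{12} = q_1·w_2 = -1.1785.
u_2 = w_2 + 1.1785·q_1 = (2.2778, -0.8889, 1.2778).
‖u_2‖ = 2.7588, so q_2 = (0.8256, -0.3222, 0.4632).
r_{13} = q_1·w_3 = 0.0000; r_{23} = q_2·w_3 = -1.0874.
u_3 = w_3 − 0.0000·q_1 + 1.0874·q_2 = (-2.1022, -0.3504, 3.5036).
‖u_3‖ = 4.1009, so q_3 = (-0.5126, -0.0854, 0.8544).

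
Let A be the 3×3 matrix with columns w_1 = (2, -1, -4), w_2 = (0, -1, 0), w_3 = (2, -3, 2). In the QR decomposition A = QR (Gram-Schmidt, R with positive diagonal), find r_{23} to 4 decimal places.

w_1 = (2, -1, -4); ‖w_1‖ = 4.5826, so q_1 = (0.4364, -0.2182, -0.8729).
q_1·w_2 = 0.4364·0 + (-0.2182)·(-1) + (-0.8729)·0 = 0.2182.
u_2 = w_2 − 0.2182·q_1 = (-0.0952, -0.9524, 0.1905).
‖u_2‖ = 0.9759, so q_2 = (-0.0976, -0.9759, 0.1952).
r_{23} = q_2·w_3 = 3.1229.

r_{23} = 3.1229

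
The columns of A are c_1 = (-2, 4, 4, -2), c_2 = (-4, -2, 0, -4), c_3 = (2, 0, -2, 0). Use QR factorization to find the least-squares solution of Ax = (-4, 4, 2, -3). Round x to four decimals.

x = (0.9867, 0.4267, 0.4067)

c_1 = (-2, 4, 4, -2); ‖c_1‖ = 6.3246, so q_1 = (-0.3162, 0.6325, 0.6325, -0.3162).
q_1·c_2 = (-0.3162)·(-4) + 0.6325·(-2) + 0.6325·0 + (-0.3162)·(-4) = 1.2649.
u_2 = c_2 − 1.2649·q_1 = (-3.6000, -2.8000, -0.8000, -3.6000).
‖u_2‖ = 5.8652, so q_2 = (-0.6138, -0.4774, -0.1364, -0.6138).
q_1·c_3 = (-0.3162)·2 + 0.6325·0 + 0.6325·(-2) + (-0.3162)·0 = -1.8974; q_2·c_3 = (-0.6138)·2 + (-0.4774)·0 + (-0.1364)·(-2) + (-0.6138)·0 = -0.9548.
u_3 = c_3 + 1.8974·q_1 + 0.9548·q_2 = (0.8140, 0.7442, -0.9302, -1.1860).
‖u_3‖ = 1.8677, so q_3 = (0.4358, 0.3984, -0.4981, -0.6350).
Qᵀb = (6.0083, 2.1142, 0.7595).
Back-substitute: x_3 = 0.7595/1.8677 = 0.4067.
x_2 = (2.1142 + 0.9548·0.4067)/5.8652 = 0.4267.
x_1 = (6.0083 − 1.2649·0.4267 + 1.8974·0.4067)/6.3246 = 0.9867.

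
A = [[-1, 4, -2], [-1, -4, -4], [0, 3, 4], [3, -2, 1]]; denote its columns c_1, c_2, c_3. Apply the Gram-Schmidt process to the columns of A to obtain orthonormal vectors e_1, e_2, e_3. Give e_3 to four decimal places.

e_3 = (-0.7453, -0.1662, 0.5697, -0.3038)

c_1 = (-1, -1, 0, 3); ‖c_1‖ = 3.3166, so e_1 = (-0.3015, -0.3015, 0.0000, 0.9045).
e_1·c_2 = (-0.3015)·4 + (-0.3015)·(-4) + 0.0000·3 + 0.9045·(-2) = -1.8091.
u_2 = c_2 + 1.8091·e_1 = (3.4545, -4.5455, 3.0000, -0.3636).
‖u_2‖ = 6.4597, so e_2 = (0.5348, -0.7037, 0.4644, -0.0563).
e_1·c_3 = (-0.3015)·(-2) + (-0.3015)·(-4) + 0.0000·4 + 0.9045·1 = 2.7136; e_2·c_3 = 0.5348·(-2) + (-0.7037)·(-4) + 0.4644·4 + (-0.0563)·1 = 3.5465.
u_3 = c_3 − 2.7136·e_1 − 3.5465·e_2 = (-3.0784, -0.6863, 2.3529, -1.2549).
‖u_3‖ = 4.1302, so e_3 = (-0.7453, -0.1662, 0.5697, -0.3038).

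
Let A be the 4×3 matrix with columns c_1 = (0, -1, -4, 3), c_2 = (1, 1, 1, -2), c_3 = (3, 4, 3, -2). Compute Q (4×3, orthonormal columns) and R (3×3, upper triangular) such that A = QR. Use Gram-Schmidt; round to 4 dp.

Q = [[0.0000, 0.6529, 0.3162], [-0.1961, 0.3767, 0.6325], [-0.7845, -0.4520, 0.3162], [0.5883, -0.4771, 0.6325]], R = [[5.0990, -2.1573, -4.3146], [0.0000, 1.5317, 3.0634], [0.0000, 0.0000, 3.1623]]

c_1 = (0, -1, -4, 3); ‖c_1‖ = 5.0990, so q_1 = (0.0000, -0.1961, -0.7845, 0.5883).
q_1·c_2 = 0.0000·1 + (-0.1961)·1 + (-0.7845)·1 + 0.5883·(-2) = -2.1573.
u_2 = c_2 + 2.1573·q_1 = (1.0000, 0.5769, -0.6923, -0.7308).
‖u_2‖ = 1.5317, so q_2 = (0.6529, 0.3767, -0.4520, -0.4771).
q_1·c_3 = 0.0000·3 + (-0.1961)·4 + (-0.7845)·3 + 0.5883·(-2) = -4.3146; q_2·c_3 = 0.6529·3 + 0.3767·4 + (-0.4520)·3 + (-0.4771)·(-2) = 3.0634.
u_3 = c_3 + 4.3146·q_1 − 3.0634·q_2 = (1.0000, 2.0000, 1.0000, 2.0000).
‖u_3‖ = 3.1623, so q_3 = (0.3162, 0.6325, 0.3162, 0.6325).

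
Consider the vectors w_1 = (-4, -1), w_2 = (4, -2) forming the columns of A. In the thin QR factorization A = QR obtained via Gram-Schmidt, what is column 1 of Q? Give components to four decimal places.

w_1 = (-4, -1); ‖w_1‖ = 4.1231, so e_1 = (-0.9701, -0.2425).

e_1 = (-0.9701, -0.2425)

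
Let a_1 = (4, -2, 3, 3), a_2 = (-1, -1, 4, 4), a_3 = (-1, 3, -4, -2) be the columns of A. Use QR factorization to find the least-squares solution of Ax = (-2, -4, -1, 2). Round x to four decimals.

a_1 = (4, -2, 3, 3); ‖a_1‖ = 6.1644, so q_1 = (0.6489, -0.3244, 0.4867, 0.4867).
q_1·a_2 = 0.6489·(-1) + (-0.3244)·(-1) + 0.4867·4 + 0.4867·4 = 3.5689.
u_2 = a_2 − 3.5689·q_1 = (-3.3158, 0.1579, 2.2632, 2.2632).
‖u_2‖ = 4.6112, so q_2 = (-0.7191, 0.0342, 0.4908, 0.4908).
q_1·a_3 = 0.6489·(-1) + (-0.3244)·3 + 0.4867·(-4) + 0.4867·(-2) = -4.5422; q_2·a_3 = (-0.7191)·(-1) + 0.0342·3 + 0.4908·(-4) + 0.4908·(-2) = -2.1230.
u_3 = a_3 + 4.5422·q_1 + 2.1230·q_2 = (0.4208, 1.5990, -0.7475, 1.2525).
‖u_3‖ = 2.2049, so q_3 = (0.1908, 0.7252, -0.3390, 0.5681).
Qᵀb = (0.4867, 1.7920, -1.8074).
Back-substitute: x_3 = -1.8074/2.2049 = -0.8198.
x_2 = (1.7920 + 2.1230·(-0.8198))/4.6112 = 0.0112.
x_1 = (0.4867 − 3.5689·0.0112 + 4.5422·(-0.8198))/6.1644 = -0.5316.

x = (-0.5316, 0.0112, -0.8198)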